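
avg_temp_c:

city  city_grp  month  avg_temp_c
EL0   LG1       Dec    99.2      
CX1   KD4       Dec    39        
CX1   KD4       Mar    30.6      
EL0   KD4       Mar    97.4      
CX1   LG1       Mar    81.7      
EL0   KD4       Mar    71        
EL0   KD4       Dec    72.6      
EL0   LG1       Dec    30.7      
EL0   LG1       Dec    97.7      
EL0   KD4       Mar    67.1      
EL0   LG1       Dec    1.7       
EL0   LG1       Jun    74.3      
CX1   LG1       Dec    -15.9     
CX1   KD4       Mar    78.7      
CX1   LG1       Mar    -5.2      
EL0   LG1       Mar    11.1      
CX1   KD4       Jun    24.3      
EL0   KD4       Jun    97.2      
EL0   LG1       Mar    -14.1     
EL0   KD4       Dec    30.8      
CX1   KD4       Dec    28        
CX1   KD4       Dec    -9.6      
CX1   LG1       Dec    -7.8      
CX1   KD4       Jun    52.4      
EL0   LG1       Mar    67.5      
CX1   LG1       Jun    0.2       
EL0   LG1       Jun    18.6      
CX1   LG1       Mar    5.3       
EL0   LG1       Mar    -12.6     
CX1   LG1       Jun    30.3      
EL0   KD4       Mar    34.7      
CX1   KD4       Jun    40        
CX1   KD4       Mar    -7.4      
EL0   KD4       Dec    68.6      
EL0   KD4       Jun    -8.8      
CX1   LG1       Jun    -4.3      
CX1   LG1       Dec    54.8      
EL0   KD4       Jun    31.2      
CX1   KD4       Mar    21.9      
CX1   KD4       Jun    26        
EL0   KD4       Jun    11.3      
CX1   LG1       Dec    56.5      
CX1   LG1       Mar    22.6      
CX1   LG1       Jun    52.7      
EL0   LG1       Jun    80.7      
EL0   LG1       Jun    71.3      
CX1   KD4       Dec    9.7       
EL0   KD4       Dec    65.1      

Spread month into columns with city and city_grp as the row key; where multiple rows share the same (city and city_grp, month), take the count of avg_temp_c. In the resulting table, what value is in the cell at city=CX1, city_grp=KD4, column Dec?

4

Rows with city=CX1, city_grp=KD4 and month=Dec: avg_temp_c values are 39, 28, -9.6, 9.7.
4 rows match — count = 4.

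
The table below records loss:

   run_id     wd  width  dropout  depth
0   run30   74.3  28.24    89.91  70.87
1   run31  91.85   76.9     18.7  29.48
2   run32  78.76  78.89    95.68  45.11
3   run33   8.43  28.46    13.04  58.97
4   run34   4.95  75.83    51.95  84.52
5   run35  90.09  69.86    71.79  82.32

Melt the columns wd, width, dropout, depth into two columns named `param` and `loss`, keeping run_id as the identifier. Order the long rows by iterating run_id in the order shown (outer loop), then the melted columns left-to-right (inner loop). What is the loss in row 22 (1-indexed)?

24 rows total (6 × 4). Row 22: index ⌊(22-1)/4⌋ = 5 into run_id → run35; (22-1) mod 4 = 1 into the melted columns → width.
So row 22 is (run35, width, 69.86); loss = 69.86.

69.86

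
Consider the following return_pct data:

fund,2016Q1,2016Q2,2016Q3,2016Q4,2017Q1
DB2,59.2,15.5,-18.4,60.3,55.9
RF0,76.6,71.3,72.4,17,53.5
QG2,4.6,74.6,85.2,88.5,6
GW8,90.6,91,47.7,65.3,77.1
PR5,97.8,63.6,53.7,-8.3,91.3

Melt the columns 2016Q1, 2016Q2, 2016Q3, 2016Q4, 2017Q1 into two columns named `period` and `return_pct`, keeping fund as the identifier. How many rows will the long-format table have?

25

5 fund values × 5 melted columns = 25 rows.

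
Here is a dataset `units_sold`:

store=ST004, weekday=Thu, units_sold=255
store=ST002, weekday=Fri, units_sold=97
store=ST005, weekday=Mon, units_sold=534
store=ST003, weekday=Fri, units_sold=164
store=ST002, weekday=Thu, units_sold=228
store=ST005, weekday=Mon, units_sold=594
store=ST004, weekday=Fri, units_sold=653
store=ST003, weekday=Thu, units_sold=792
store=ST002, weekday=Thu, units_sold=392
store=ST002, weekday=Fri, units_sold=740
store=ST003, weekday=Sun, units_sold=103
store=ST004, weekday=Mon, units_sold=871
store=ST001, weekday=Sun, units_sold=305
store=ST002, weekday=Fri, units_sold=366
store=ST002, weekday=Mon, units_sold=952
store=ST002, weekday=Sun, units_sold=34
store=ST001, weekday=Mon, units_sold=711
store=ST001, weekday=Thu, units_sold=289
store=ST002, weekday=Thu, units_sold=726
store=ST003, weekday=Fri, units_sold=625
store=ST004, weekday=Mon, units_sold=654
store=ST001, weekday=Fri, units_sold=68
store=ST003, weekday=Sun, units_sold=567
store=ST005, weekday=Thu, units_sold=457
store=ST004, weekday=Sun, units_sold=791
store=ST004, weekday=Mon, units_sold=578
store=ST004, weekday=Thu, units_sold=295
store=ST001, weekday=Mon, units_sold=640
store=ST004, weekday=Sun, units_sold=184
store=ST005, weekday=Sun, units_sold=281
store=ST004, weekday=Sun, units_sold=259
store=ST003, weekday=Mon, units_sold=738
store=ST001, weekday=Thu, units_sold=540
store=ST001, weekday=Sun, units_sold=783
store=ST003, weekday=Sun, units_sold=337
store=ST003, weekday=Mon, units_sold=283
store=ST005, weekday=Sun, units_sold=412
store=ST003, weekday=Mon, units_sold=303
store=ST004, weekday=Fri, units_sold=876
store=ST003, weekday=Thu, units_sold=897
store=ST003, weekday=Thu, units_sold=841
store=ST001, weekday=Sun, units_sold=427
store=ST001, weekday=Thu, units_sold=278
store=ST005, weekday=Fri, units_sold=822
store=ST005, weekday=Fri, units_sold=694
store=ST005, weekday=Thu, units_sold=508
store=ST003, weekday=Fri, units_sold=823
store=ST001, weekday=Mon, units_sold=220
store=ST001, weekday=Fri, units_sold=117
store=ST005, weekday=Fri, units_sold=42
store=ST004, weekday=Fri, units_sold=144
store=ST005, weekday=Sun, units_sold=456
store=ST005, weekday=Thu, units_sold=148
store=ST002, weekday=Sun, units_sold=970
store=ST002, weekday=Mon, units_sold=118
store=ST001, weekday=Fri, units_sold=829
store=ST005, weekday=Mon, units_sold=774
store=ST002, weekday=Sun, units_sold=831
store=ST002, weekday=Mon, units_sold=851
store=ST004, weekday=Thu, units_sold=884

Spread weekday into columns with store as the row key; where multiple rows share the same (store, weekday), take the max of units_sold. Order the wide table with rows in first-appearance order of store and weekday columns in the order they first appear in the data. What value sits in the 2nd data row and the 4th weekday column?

970

With rows in first-appearance order of store, row 2 is store=ST002. weekday columns in first-appearance order: Thu, Fri, Mon, Sun; column 4 is Sun.
Long rows with store=ST002, weekday=Sun: max(34, 970, 831) = 970.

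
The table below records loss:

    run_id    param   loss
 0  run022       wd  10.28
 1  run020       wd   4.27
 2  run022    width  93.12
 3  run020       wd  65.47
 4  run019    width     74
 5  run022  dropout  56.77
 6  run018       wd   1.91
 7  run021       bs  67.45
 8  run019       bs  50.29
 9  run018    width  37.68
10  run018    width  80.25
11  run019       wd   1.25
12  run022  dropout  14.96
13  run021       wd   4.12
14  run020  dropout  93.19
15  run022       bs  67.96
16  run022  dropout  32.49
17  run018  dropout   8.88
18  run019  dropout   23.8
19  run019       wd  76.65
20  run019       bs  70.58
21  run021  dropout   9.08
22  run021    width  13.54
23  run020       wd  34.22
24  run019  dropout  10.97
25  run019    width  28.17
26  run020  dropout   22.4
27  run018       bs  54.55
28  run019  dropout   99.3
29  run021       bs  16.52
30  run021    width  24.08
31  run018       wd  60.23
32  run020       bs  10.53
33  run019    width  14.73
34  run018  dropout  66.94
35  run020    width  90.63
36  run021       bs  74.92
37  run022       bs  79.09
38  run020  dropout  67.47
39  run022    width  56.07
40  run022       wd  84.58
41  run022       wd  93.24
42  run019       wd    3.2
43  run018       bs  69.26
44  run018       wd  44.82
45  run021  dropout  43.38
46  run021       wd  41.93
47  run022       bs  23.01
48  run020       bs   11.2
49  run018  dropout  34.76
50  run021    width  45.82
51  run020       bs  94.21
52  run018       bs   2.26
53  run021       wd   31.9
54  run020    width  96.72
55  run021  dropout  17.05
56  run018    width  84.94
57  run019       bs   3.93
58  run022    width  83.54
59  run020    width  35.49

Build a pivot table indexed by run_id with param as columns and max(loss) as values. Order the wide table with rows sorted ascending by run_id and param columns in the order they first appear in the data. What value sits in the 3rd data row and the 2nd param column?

96.72

With rows sorted ascending by run_id, row 3 is run_id=run020. param columns in first-appearance order: wd, width, dropout, bs; column 2 is width.
Long rows with run_id=run020, param=width: max(90.63, 96.72, 35.49) = 96.72.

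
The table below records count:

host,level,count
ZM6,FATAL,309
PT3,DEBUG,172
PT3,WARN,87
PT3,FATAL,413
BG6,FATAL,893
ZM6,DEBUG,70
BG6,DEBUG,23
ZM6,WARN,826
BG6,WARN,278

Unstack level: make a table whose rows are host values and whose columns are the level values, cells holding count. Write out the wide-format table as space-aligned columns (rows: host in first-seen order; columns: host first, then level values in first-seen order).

host  FATAL  DEBUG  WARN
ZM6   309    70     826 
PT3   413    172    87  
BG6   893    23     278 

Columns: host plus the 3 distinct level values (FATAL, DEBUG, WARN).
For example, row ZM6 column FATAL takes count=309 from the long row (ZM6, FATAL).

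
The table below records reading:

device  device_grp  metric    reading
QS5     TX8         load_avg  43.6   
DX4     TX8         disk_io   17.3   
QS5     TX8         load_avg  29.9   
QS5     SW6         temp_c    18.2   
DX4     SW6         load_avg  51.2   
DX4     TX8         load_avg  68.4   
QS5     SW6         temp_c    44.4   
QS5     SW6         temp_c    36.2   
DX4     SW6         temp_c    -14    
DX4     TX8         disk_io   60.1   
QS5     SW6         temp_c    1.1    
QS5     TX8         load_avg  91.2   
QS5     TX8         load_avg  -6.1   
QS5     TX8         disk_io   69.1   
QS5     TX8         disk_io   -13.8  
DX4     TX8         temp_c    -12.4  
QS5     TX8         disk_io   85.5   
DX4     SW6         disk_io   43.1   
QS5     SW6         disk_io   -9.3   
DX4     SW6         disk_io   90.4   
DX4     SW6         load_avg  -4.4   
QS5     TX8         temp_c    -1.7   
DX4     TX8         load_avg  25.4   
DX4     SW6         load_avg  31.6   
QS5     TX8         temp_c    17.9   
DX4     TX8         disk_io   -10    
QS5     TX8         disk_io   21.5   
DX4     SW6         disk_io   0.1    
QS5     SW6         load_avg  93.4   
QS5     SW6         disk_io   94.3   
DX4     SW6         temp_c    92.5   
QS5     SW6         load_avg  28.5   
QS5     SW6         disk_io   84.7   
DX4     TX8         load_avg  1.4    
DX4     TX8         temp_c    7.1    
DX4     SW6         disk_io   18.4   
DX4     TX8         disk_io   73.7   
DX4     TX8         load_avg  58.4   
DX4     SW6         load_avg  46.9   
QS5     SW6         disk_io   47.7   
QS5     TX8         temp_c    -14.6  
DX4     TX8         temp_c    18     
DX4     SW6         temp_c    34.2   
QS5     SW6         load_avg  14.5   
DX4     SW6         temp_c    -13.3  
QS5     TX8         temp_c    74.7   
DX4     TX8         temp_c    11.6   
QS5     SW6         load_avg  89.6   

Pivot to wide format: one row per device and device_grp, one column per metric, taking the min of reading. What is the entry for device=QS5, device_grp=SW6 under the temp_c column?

1.1

Rows with device=QS5, device_grp=SW6 and metric=temp_c: reading values are 18.2, 44.4, 36.2, 1.1.
min(18.2, 44.4, 36.2, 1.1) = 1.1.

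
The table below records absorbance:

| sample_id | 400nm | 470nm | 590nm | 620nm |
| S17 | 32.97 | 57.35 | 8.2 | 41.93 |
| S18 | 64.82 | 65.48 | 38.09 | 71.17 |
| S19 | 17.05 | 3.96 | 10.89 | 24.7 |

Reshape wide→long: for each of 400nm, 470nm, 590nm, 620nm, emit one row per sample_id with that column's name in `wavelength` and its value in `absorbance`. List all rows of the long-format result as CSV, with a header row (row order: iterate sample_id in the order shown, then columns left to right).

sample_id,wavelength,absorbance
S17,400nm,32.97
S17,470nm,57.35
S17,590nm,8.2
S17,620nm,41.93
S18,400nm,64.82
S18,470nm,65.48
S18,590nm,38.09
S18,620nm,71.17
S19,400nm,17.05
S19,470nm,3.96
S19,590nm,10.89
S19,620nm,24.7

Each (sample_id, column) pair becomes one row: 3 × 4 = 12 rows.
For example, (S17, 400nm) → absorbance=32.97.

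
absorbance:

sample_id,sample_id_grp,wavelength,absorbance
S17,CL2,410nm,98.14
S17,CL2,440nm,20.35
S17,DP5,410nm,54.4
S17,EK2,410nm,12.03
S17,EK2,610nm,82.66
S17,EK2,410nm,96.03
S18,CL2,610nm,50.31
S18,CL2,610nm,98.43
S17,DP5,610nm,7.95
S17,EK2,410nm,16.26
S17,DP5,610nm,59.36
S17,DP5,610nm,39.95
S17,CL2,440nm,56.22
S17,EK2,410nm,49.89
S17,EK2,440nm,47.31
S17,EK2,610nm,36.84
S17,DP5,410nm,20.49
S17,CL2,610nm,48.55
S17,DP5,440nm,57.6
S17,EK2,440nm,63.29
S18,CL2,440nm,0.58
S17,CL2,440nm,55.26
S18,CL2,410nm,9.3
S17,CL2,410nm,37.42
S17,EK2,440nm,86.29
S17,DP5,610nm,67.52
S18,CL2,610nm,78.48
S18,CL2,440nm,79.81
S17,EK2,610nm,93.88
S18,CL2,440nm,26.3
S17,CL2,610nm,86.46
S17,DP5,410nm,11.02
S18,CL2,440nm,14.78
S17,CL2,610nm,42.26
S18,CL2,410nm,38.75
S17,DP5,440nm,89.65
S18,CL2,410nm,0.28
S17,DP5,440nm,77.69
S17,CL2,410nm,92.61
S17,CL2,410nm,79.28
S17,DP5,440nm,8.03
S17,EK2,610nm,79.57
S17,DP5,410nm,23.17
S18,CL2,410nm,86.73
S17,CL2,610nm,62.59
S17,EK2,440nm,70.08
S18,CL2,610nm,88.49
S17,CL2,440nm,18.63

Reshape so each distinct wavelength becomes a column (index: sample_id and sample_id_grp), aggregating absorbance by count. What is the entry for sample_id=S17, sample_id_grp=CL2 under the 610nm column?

Rows with sample_id=S17, sample_id_grp=CL2 and wavelength=610nm: absorbance values are 48.55, 86.46, 42.26, 62.59.
4 rows match — count = 4.

4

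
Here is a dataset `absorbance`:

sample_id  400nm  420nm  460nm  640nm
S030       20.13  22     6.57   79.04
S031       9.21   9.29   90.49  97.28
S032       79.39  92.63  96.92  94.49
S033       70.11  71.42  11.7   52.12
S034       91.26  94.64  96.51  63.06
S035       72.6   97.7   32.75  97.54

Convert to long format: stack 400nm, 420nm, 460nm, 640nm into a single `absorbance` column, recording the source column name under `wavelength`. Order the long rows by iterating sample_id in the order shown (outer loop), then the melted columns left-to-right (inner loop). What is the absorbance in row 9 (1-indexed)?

24 rows total (6 × 4). Row 9: index ⌊(9-1)/4⌋ = 2 into sample_id → S032; (9-1) mod 4 = 0 into the melted columns → 400nm.
So row 9 is (S032, 400nm, 79.39); absorbance = 79.39.

79.39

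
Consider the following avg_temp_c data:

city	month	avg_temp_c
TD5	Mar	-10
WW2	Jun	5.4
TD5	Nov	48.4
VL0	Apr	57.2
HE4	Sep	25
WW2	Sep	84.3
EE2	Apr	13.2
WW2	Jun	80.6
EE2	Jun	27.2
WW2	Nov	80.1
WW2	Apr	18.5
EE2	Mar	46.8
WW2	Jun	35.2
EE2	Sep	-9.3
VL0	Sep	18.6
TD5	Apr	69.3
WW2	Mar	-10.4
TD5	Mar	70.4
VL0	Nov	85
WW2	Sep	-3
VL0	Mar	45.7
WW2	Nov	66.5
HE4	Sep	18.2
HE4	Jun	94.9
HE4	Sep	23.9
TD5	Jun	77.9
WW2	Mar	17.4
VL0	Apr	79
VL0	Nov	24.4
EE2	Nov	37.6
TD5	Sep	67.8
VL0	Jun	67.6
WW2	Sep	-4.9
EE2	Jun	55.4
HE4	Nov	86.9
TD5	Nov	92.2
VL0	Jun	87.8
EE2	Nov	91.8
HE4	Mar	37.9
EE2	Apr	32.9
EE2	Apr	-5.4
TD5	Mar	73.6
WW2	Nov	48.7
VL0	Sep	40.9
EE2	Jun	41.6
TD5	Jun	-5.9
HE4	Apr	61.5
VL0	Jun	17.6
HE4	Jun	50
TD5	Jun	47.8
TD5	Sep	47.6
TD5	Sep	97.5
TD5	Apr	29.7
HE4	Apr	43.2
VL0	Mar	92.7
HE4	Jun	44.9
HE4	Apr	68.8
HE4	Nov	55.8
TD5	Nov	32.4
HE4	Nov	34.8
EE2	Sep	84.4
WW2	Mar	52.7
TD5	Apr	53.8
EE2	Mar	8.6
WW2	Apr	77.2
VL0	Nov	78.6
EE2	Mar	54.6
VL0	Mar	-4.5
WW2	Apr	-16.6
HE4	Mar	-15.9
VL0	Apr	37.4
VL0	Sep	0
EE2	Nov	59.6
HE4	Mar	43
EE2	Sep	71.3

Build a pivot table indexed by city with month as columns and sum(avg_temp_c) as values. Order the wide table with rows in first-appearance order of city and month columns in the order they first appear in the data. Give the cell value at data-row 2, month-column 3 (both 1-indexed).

With rows in first-appearance order of city, row 2 is city=WW2. month columns in first-appearance order: Mar, Jun, Nov, Apr, Sep; column 3 is Nov.
Long rows with city=WW2, month=Nov: 80.1 + 66.5 + 48.7 = 195.3.

195.3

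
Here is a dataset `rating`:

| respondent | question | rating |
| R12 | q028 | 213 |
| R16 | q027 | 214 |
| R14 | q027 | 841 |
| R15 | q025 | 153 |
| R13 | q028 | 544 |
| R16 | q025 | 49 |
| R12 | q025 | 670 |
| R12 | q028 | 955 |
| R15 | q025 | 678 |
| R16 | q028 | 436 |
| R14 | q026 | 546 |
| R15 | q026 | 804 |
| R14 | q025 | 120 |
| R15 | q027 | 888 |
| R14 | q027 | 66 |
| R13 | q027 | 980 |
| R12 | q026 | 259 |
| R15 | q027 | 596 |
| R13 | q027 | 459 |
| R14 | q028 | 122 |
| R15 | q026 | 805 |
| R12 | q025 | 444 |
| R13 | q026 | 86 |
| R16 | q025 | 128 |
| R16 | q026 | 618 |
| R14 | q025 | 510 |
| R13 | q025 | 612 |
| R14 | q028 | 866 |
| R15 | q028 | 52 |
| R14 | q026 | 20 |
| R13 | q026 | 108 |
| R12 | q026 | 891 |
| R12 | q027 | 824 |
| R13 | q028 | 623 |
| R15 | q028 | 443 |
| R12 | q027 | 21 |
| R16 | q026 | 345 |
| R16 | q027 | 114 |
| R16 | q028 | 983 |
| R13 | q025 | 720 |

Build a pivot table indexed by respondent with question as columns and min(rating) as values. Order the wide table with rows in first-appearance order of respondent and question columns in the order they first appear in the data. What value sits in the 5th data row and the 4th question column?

With rows in first-appearance order of respondent, row 5 is respondent=R13. question columns in first-appearance order: q028, q027, q025, q026; column 4 is q026.
Long rows with respondent=R13, question=q026: min(86, 108) = 86.

86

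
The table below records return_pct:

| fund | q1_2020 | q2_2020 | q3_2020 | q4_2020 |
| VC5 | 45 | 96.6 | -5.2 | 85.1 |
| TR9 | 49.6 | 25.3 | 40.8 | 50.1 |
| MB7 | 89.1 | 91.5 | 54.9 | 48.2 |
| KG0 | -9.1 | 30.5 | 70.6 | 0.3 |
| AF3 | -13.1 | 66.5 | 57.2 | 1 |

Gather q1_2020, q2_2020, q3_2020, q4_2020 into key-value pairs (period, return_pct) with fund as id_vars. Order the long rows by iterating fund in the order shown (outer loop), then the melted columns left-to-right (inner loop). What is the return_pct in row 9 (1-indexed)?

89.1

20 rows total (5 × 4). Row 9: index ⌊(9-1)/4⌋ = 2 into fund → MB7; (9-1) mod 4 = 0 into the melted columns → q1_2020.
So row 9 is (MB7, q1_2020, 89.1); return_pct = 89.1.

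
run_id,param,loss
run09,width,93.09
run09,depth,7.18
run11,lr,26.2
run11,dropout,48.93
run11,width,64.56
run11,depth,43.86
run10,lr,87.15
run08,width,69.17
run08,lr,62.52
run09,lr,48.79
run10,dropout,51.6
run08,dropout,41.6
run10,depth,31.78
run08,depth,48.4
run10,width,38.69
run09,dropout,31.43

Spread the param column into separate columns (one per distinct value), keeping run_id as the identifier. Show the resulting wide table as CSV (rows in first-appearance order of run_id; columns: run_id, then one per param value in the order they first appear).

Columns: run_id plus the 4 distinct param values (width, depth, lr, dropout).
For example, row run09 column width takes loss=93.09 from the long row (run09, width).

run_id,width,depth,lr,dropout
run09,93.09,7.18,48.79,31.43
run11,64.56,43.86,26.2,48.93
run10,38.69,31.78,87.15,51.6
run08,69.17,48.4,62.52,41.6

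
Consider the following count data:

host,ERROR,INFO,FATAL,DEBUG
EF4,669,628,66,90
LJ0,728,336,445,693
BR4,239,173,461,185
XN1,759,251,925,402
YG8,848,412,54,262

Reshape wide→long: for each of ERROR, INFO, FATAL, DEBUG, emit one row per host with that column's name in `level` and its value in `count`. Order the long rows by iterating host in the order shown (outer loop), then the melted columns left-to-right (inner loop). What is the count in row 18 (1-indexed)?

20 rows total (5 × 4). Row 18: index ⌊(18-1)/4⌋ = 4 into host → YG8; (18-1) mod 4 = 1 into the melted columns → INFO.
So row 18 is (YG8, INFO, 412); count = 412.

412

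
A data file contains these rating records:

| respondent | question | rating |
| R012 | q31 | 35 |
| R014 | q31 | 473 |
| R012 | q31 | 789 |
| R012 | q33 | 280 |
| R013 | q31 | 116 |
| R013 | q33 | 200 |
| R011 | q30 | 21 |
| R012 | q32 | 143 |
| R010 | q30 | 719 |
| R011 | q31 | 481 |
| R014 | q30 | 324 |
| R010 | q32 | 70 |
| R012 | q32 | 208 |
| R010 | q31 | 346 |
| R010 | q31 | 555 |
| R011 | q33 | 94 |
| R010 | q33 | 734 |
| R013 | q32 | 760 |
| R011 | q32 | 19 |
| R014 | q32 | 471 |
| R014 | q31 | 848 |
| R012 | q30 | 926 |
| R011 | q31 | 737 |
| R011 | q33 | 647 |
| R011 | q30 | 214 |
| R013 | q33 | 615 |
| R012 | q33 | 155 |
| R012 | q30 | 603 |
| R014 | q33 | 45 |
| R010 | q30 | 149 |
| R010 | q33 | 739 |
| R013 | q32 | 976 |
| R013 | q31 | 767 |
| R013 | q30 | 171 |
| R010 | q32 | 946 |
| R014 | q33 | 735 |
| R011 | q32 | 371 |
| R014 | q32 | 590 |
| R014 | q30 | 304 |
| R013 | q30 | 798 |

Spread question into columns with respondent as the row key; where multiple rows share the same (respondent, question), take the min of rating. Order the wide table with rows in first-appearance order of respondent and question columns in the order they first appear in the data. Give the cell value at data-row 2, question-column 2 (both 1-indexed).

45

With rows in first-appearance order of respondent, row 2 is respondent=R014. question columns in first-appearance order: q31, q33, q30, q32; column 2 is q33.
Long rows with respondent=R014, question=q33: min(45, 735) = 45.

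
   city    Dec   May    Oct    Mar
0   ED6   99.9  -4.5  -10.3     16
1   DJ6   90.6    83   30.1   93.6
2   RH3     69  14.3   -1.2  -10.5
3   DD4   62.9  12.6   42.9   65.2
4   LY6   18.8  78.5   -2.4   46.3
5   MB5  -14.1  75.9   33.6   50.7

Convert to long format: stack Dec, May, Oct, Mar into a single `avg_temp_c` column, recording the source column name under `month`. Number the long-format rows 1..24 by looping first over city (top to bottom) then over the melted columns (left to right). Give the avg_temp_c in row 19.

-2.4

24 rows total (6 × 4). Row 19: index ⌊(19-1)/4⌋ = 4 into city → LY6; (19-1) mod 4 = 2 into the melted columns → Oct.
So row 19 is (LY6, Oct, -2.4); avg_temp_c = -2.4.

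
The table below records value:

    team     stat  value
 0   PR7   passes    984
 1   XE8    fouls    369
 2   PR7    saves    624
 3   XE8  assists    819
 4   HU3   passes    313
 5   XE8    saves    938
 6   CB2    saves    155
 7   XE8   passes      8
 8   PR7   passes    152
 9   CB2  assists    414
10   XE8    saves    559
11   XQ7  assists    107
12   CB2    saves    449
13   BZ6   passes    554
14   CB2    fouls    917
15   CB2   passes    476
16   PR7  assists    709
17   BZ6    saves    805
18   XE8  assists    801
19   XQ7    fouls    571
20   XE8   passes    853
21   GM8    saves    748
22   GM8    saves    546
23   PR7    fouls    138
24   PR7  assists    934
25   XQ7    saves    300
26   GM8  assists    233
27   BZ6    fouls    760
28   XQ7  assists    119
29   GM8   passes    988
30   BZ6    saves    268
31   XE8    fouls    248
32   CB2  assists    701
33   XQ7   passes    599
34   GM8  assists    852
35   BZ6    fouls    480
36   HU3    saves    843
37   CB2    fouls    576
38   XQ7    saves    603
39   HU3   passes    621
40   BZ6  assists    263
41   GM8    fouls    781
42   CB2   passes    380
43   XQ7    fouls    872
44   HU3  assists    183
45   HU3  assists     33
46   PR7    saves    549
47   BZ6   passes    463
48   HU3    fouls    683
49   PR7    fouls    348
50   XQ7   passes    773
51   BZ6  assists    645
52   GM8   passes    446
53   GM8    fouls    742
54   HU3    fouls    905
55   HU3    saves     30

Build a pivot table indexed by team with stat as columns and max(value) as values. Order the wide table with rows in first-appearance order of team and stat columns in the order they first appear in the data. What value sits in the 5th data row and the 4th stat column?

119

With rows in first-appearance order of team, row 5 is team=XQ7. stat columns in first-appearance order: passes, fouls, saves, assists; column 4 is assists.
Long rows with team=XQ7, stat=assists: max(107, 119) = 119.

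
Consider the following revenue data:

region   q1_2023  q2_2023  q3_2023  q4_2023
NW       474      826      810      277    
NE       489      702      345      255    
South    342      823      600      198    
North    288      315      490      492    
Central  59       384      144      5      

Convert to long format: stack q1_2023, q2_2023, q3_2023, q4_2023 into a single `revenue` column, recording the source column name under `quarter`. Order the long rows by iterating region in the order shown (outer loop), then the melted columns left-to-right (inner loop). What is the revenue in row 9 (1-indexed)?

342

20 rows total (5 × 4). Row 9: index ⌊(9-1)/4⌋ = 2 into region → South; (9-1) mod 4 = 0 into the melted columns → q1_2023.
So row 9 is (South, q1_2023, 342); revenue = 342.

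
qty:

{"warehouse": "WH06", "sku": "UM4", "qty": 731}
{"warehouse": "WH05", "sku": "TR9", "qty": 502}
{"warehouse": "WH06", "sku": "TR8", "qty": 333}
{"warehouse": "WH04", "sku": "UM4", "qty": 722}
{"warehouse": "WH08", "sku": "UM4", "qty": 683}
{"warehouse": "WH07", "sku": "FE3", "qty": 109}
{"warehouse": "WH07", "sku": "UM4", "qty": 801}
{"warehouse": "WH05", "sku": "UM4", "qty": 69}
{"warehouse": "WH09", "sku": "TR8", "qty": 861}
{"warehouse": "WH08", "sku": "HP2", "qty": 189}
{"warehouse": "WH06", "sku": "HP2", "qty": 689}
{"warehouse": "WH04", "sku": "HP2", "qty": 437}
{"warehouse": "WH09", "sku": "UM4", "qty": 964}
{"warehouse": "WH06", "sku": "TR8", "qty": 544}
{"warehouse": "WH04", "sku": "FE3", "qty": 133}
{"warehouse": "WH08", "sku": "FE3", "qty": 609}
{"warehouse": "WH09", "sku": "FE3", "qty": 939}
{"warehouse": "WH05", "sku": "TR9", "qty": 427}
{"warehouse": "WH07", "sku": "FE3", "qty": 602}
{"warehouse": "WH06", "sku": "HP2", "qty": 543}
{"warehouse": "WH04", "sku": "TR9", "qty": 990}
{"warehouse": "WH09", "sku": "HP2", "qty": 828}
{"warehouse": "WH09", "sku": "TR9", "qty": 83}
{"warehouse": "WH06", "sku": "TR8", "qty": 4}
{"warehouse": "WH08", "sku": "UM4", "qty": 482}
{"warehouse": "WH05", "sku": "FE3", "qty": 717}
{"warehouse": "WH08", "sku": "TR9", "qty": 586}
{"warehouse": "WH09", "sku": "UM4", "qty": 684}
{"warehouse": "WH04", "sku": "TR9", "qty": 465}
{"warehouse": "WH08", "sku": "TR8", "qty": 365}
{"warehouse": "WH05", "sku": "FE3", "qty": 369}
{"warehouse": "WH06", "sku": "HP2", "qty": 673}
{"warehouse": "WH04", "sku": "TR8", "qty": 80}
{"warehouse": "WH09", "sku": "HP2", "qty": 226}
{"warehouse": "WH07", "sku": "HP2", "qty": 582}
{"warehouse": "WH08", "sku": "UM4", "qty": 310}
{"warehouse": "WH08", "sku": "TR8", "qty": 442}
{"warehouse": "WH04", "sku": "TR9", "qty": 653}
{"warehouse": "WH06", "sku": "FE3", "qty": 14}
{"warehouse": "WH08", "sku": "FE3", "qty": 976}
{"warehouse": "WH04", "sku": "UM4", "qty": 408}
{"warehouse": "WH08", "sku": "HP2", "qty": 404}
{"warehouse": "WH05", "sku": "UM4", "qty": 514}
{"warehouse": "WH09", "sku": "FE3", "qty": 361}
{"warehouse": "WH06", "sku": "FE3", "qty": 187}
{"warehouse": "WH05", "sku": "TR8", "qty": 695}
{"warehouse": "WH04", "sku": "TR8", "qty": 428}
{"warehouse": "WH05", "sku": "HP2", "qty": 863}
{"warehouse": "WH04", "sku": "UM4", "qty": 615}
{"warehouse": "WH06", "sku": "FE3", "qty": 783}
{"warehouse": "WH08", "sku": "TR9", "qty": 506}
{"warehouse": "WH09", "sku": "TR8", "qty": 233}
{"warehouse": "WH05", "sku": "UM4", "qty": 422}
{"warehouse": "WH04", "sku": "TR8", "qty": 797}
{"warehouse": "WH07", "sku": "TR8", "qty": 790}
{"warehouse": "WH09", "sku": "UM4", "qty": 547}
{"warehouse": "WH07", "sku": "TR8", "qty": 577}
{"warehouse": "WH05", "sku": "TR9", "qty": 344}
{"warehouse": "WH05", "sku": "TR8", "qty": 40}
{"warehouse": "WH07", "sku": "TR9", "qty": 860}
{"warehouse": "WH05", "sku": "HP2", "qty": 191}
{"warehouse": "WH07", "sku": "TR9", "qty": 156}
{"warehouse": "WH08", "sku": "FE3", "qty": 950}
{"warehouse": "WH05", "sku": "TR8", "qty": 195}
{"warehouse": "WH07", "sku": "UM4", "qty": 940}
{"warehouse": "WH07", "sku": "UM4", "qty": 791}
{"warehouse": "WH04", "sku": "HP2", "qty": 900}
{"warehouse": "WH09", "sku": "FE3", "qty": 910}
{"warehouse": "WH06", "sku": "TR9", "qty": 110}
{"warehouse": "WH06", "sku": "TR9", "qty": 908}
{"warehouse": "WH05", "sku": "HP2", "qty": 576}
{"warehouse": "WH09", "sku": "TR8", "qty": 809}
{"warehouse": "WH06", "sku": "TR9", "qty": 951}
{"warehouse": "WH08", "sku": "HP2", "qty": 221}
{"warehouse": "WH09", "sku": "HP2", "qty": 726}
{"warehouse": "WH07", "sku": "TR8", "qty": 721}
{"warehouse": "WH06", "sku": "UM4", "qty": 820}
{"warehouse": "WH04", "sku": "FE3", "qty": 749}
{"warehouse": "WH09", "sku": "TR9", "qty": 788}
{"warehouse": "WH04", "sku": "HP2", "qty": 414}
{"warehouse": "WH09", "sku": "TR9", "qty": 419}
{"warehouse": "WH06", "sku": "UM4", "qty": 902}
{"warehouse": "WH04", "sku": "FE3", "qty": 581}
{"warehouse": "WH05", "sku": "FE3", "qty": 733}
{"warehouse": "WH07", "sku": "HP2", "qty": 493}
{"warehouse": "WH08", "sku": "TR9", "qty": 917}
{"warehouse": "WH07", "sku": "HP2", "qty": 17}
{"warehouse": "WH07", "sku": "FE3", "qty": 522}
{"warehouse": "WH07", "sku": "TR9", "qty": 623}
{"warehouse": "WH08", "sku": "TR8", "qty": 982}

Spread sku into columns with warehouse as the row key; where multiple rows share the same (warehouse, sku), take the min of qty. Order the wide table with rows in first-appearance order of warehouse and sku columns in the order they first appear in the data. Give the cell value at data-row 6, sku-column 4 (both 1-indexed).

With rows in first-appearance order of warehouse, row 6 is warehouse=WH09. sku columns in first-appearance order: UM4, TR9, TR8, FE3, HP2; column 4 is FE3.
Long rows with warehouse=WH09, sku=FE3: min(939, 361, 910) = 361.

361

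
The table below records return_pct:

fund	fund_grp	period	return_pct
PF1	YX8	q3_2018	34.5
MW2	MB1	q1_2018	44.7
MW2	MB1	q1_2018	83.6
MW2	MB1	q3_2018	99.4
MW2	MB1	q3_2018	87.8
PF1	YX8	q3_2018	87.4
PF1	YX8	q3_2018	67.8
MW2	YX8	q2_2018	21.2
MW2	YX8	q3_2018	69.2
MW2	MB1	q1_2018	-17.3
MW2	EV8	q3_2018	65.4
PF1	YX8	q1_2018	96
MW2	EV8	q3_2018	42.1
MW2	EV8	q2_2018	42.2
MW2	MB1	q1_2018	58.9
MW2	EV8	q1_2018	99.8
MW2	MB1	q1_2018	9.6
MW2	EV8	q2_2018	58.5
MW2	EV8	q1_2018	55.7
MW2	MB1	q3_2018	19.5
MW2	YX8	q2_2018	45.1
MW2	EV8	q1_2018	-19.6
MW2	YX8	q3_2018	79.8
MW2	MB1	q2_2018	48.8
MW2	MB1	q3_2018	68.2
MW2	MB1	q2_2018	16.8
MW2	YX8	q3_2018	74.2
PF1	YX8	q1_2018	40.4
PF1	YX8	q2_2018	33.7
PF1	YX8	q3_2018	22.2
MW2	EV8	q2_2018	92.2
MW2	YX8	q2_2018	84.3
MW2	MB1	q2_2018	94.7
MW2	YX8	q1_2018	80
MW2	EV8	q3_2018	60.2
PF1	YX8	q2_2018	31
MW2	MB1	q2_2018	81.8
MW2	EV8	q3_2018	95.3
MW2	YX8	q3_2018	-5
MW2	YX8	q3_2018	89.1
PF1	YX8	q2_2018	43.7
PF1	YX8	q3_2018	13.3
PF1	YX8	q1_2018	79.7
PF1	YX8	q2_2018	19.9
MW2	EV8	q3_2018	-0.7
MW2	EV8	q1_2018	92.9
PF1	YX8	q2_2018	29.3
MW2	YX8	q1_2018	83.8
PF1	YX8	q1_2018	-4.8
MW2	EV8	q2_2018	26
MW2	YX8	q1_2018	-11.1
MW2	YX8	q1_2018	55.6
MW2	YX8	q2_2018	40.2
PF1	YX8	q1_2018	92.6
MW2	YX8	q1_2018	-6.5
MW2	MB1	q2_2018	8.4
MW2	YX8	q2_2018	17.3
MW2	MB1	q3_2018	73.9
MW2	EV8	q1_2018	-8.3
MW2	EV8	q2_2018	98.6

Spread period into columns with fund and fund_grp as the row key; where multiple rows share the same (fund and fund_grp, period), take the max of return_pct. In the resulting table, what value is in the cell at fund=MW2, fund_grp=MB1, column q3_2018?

Rows with fund=MW2, fund_grp=MB1 and period=q3_2018: return_pct values are 99.4, 87.8, 19.5, 68.2, 73.9.
max(99.4, 87.8, 19.5, 68.2, 73.9) = 99.4.

99.4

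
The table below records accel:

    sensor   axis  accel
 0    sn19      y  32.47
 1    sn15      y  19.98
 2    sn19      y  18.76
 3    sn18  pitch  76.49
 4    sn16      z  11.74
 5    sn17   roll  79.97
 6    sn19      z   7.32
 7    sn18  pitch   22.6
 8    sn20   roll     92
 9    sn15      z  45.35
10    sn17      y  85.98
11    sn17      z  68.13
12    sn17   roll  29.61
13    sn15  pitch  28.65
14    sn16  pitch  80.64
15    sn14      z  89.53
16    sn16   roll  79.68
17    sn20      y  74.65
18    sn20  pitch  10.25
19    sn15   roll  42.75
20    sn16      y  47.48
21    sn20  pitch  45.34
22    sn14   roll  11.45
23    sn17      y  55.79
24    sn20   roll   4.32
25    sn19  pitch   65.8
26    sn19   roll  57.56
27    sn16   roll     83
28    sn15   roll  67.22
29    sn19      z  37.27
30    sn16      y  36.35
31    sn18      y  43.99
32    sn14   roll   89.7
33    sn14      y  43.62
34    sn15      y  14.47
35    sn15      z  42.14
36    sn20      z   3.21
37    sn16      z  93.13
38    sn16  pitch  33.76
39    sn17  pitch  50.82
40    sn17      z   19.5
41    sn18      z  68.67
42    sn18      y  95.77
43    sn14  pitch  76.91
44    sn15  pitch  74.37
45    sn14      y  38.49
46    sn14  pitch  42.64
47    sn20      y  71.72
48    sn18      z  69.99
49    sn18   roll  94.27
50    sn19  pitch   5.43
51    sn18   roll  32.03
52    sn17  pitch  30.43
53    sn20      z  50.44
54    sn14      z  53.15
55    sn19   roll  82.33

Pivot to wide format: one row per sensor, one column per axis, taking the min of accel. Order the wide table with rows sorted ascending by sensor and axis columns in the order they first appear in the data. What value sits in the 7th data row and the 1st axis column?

With rows sorted ascending by sensor, row 7 is sensor=sn20. axis columns in first-appearance order: y, pitch, z, roll; column 1 is y.
Long rows with sensor=sn20, axis=y: min(74.65, 71.72) = 71.72.

71.72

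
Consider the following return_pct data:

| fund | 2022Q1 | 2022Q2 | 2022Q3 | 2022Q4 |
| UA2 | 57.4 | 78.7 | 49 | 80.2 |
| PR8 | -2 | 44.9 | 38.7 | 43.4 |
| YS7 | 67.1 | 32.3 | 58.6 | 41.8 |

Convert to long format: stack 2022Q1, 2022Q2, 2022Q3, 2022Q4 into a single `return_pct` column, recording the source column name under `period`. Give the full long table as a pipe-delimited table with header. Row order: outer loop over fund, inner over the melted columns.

Each (fund, column) pair becomes one row: 3 × 4 = 12 rows.
For example, (UA2, 2022Q1) → return_pct=57.4.

| fund | period | return_pct |
| UA2 | 2022Q1 | 57.4 |
| UA2 | 2022Q2 | 78.7 |
| UA2 | 2022Q3 | 49 |
| UA2 | 2022Q4 | 80.2 |
| PR8 | 2022Q1 | -2 |
| PR8 | 2022Q2 | 44.9 |
| PR8 | 2022Q3 | 38.7 |
| PR8 | 2022Q4 | 43.4 |
| YS7 | 2022Q1 | 67.1 |
| YS7 | 2022Q2 | 32.3 |
| YS7 | 2022Q3 | 58.6 |
| YS7 | 2022Q4 | 41.8 |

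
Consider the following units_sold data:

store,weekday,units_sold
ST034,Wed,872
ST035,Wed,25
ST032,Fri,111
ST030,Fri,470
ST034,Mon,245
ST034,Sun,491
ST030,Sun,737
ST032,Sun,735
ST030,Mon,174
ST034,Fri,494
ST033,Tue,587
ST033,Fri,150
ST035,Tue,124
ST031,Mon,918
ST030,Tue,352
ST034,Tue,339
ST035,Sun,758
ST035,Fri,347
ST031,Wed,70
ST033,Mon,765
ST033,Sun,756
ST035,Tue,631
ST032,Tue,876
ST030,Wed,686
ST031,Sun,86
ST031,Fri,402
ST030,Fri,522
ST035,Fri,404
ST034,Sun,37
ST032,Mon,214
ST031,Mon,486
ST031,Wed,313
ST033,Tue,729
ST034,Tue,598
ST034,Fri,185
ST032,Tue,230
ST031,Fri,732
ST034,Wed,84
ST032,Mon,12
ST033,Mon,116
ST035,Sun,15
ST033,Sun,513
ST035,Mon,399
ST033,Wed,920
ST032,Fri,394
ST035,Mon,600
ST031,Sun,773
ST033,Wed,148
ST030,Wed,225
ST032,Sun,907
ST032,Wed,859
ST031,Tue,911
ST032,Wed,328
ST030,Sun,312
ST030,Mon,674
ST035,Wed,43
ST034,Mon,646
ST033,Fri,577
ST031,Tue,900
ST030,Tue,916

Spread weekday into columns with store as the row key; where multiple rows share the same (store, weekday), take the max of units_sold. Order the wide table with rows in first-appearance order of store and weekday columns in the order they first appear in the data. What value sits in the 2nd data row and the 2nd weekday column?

404

With rows in first-appearance order of store, row 2 is store=ST035. weekday columns in first-appearance order: Wed, Fri, Mon, Sun, Tue; column 2 is Fri.
Long rows with store=ST035, weekday=Fri: max(347, 404) = 404.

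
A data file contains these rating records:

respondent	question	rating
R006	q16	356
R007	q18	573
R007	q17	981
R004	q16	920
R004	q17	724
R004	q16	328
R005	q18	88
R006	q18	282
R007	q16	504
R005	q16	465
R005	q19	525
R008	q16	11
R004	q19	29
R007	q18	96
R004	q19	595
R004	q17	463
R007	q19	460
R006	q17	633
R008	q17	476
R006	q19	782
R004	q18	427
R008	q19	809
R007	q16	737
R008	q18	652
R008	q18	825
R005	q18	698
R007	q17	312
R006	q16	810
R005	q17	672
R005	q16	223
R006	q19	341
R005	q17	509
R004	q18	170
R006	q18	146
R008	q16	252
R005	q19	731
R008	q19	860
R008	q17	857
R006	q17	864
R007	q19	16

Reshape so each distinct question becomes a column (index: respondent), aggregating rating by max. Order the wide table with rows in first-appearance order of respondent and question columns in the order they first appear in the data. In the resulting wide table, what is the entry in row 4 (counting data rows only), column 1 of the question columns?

465

With rows in first-appearance order of respondent, row 4 is respondent=R005. question columns in first-appearance order: q16, q18, q17, q19; column 1 is q16.
Long rows with respondent=R005, question=q16: max(465, 223) = 465.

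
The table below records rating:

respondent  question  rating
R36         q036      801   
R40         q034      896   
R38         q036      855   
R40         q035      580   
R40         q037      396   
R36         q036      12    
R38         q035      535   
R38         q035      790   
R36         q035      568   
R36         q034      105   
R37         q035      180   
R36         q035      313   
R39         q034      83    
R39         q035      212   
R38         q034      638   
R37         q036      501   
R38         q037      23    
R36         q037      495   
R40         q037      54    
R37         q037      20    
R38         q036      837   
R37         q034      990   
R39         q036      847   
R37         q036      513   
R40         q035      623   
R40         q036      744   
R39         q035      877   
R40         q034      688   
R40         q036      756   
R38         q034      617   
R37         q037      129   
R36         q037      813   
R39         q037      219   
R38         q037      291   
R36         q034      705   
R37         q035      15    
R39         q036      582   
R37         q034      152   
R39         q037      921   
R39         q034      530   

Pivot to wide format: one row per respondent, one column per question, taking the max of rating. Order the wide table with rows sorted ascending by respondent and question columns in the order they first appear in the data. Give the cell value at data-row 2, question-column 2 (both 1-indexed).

With rows sorted ascending by respondent, row 2 is respondent=R37. question columns in first-appearance order: q036, q034, q035, q037; column 2 is q034.
Long rows with respondent=R37, question=q034: max(990, 152) = 990.

990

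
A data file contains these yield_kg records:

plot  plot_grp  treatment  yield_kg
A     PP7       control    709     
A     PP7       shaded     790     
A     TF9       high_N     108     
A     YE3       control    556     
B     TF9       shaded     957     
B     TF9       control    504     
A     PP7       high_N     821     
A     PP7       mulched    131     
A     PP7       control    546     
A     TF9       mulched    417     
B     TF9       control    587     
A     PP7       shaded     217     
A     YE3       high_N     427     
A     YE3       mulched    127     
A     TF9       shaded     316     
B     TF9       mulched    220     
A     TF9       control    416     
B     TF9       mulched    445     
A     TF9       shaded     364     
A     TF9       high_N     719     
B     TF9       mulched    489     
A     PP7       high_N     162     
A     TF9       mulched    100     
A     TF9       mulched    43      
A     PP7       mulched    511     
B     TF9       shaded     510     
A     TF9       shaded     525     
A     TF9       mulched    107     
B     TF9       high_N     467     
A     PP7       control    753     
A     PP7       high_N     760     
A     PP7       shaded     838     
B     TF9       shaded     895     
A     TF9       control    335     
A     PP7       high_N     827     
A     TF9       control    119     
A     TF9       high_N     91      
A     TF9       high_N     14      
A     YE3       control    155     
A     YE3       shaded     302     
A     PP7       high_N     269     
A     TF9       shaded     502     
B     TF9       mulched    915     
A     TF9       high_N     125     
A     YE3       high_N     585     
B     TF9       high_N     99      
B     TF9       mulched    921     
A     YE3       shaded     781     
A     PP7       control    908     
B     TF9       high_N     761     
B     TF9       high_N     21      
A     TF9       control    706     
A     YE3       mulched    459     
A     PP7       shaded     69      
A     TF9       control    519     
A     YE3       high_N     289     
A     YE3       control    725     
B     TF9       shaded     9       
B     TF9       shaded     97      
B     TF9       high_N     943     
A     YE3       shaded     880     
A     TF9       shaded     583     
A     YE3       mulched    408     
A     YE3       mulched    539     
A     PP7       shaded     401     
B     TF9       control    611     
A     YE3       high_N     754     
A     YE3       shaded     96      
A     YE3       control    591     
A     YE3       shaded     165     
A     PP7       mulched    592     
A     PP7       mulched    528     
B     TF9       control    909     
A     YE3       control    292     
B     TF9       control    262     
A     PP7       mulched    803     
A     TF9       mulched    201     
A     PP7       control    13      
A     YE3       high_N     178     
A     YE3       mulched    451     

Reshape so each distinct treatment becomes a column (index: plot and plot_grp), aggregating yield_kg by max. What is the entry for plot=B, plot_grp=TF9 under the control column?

909

Rows with plot=B, plot_grp=TF9 and treatment=control: yield_kg values are 504, 587, 611, 909, 262.
max(504, 587, 611, 909, 262) = 909.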